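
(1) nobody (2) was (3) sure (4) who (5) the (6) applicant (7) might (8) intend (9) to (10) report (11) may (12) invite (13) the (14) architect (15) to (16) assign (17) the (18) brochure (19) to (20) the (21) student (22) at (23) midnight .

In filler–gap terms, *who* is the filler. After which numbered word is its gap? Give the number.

Before movement: The applicant might intend to report who may invite the architect to assign the brochure to the student at midnight.
The filler 'who' is interpreted as the subject of the clause embedded under 'report'. It moves to the left edge, and the trace sits right after 'report':
Nobody was sure who the applicant might intend to report ___ may invite the architect to assign the brochure to the student at midnight.
'report' is word 10.

10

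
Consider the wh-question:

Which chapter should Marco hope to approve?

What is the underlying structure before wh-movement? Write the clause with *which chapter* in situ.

'which chapter' functions as the direct object of 'approve'. It moves to the left edge, and the trace sits right after 'approve':
Which chapter should Marco hope to approve ___?

Marco should hope to approve which chapter.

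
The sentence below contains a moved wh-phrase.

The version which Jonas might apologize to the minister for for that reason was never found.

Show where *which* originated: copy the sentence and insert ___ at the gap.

The version which Jonas might apologize to the minister for ___ for that reason was never found.

'which' is the object of the preposition 'for'. The gap is right after 'for'.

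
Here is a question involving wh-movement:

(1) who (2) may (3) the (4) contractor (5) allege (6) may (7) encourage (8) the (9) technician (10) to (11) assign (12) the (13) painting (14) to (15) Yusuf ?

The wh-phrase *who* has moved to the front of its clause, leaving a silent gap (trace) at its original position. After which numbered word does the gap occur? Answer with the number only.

5

Underlying clause: The contractor may allege who may encourage the technician to assign the painting to Yusuf.
The filler 'who' is interpreted as the subject of the clause embedded under 'allege'. Fronting leaves a gap immediately after 'allege':
Who may the contractor allege ___ may encourage the technician to assign the painting to Yusuf?
'allege' is word 5.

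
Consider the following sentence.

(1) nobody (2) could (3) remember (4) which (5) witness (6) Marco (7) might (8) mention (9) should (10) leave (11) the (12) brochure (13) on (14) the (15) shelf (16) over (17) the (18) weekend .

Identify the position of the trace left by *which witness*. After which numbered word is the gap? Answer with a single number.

8

Before movement: Marco might mention which witness should leave the brochure on the shelf over the weekend.
'which witness' is the subject of the clause embedded under 'mention'. Fronting leaves a gap immediately after 'mention':
Nobody could remember which witness Marco might mention ___ should leave the brochure on the shelf over the weekend.
'mention' is word 8.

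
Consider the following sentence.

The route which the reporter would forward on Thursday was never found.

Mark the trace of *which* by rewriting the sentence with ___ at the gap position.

The filler 'which' is interpreted as the direct object of 'forward'. The gap is right after 'forward'.

The route which the reporter would forward ___ on Thursday was never found.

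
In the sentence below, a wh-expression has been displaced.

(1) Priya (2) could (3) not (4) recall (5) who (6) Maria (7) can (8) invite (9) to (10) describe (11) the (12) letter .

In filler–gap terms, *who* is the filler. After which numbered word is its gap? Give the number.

8

In situ: Maria can invite who to describe the letter.
The filler 'who' is interpreted as the direct object of 'invite'. Wh-movement fronts it, leaving a gap right after 'invite':
Priya could not recall who Maria can invite ___ to describe the letter.
'invite' is word 8.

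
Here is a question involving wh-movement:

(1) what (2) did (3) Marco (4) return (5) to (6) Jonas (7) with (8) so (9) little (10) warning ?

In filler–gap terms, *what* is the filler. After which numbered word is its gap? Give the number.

4

Before movement: Marco did return what to Jonas with so little warning.
'what' is the direct object of 'return'. Fronting leaves a gap immediately after 'return':
What did Marco return ___ to Jonas with so little warning?
'return' is word 4.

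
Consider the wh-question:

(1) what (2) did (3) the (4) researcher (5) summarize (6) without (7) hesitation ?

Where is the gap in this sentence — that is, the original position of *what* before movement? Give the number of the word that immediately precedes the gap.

5

Before movement: The researcher did summarize what without hesitation.
'what' is the direct object of 'summarize'. Wh-movement fronts it, leaving a gap right after 'summarize':
What did the researcher summarize ___ without hesitation?
'summarize' is word 5.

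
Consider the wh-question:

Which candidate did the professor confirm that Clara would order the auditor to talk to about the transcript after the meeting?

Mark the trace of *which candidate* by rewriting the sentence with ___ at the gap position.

Which candidate did the professor confirm that Clara would order the auditor to talk to ___ about the transcript after the meeting?

Pre-movement form: The professor did confirm that Clara would order the auditor to talk to which candidate about the transcript after the meeting.
'which candidate' functions as the object of the preposition 'to'. The gap is right after 'to'.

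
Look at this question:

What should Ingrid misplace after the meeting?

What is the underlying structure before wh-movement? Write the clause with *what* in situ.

'what' functions as the direct object of 'misplace'. It moves to the left edge, and the trace sits right after 'misplace':
What should Ingrid misplace ___ after the meeting?

Ingrid should misplace what after the meeting.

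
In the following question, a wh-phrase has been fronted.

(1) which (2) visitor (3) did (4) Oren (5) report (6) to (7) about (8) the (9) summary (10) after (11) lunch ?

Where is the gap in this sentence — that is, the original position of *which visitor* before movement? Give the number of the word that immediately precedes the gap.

6

Pre-movement form: Oren did report to which visitor about the summary after lunch.
'which visitor' is the object of the preposition 'to'. Fronting leaves a gap immediately after 'to':
Which visitor did Oren report to ___ about the summary after lunch?
'to' is word 6.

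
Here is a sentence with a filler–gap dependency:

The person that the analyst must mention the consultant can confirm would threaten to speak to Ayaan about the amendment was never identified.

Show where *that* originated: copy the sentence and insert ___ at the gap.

'that' is the subject of the clause embedded under 'confirm'. The gap is right after 'confirm'.

The person that the analyst must mention the consultant can confirm ___ would threaten to speak to Ayaan about the amendment was never identified.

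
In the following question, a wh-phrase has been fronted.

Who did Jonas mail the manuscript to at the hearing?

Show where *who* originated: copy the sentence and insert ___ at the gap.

Underlying clause: Jonas did mail the manuscript to who at the hearing.
'who' functions as the object of the preposition 'to' (recipient of 'mail'). The gap is right after 'to'.

Who did Jonas mail the manuscript to ___ at the hearing?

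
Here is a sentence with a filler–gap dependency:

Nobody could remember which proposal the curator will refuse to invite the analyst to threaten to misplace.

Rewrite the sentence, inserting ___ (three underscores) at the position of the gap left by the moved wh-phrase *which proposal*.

Underlying clause: The curator will refuse to invite the analyst to threaten to misplace which proposal.
'which proposal' is the direct object of 'misplace'. The gap is right after 'misplace'.

Nobody could remember which proposal the curator will refuse to invite the analyst to threaten to misplace ___.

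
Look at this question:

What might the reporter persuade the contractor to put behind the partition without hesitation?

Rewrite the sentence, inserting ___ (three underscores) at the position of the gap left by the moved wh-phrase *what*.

What might the reporter persuade the contractor to put ___ behind the partition without hesitation?

Before movement: The reporter might persuade the contractor to put what behind the partition without hesitation.
'what' is the direct object of 'put'. The gap is right after 'put'.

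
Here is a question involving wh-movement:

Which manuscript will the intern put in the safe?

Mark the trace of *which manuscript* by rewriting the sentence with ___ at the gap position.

Before movement: The intern will put which manuscript in the safe.
The filler 'which manuscript' is interpreted as the direct object of 'put'. The gap is right after 'put'.

Which manuscript will the intern put ___ in the safe?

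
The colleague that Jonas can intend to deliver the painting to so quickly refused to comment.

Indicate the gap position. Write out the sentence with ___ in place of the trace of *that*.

The colleague that Jonas can intend to deliver the painting to ___ so quickly refused to comment.

'that' functions as the object of the preposition 'to' (recipient of 'deliver'). The gap is right after 'to'.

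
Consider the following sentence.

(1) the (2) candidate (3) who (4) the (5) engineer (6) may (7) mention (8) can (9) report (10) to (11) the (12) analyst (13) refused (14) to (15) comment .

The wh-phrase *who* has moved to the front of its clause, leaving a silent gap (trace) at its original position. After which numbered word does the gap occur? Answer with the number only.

7

The filler 'who' is interpreted as the subject of the clause embedded under 'mention'. It moves to the left edge, and the trace sits right after 'mention':
The candidate who the engineer may mention ___ can report to the analyst refused to comment.
'mention' is word 7.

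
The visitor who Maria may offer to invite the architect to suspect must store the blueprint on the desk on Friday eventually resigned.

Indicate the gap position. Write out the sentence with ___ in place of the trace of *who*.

The filler 'who' is interpreted as the subject of the clause embedded under 'suspect'. The gap is right after 'suspect'.

The visitor who Maria may offer to invite the architect to suspect ___ must store the blueprint on the desk on Friday eventually resigned.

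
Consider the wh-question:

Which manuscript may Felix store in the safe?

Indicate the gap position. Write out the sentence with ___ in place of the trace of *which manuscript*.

Which manuscript may Felix store ___ in the safe?

Underlying clause: Felix may store which manuscript in the safe.
The filler 'which manuscript' is interpreted as the direct object of 'store'. The gap is right after 'store'.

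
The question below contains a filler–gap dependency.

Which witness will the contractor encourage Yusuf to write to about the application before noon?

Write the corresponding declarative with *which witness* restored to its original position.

The contractor will encourage Yusuf to write to which witness about the application before noon.

'which witness' is the object of the preposition 'to'. Fronting leaves a gap immediately after 'to':
Which witness will the contractor encourage Yusuf to write to ___ about the application before noon?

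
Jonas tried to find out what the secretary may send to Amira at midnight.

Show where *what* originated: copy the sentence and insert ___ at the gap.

Underlying clause: The secretary may send what to Amira at midnight.
'what' is the direct object of 'send'. The gap is right after 'send'.

Jonas tried to find out what the secretary may send ___ to Amira at midnight.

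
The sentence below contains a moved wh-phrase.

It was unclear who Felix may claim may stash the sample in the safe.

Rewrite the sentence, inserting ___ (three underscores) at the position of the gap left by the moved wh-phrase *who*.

Pre-movement form: Felix may claim who may stash the sample in the safe.
'who' functions as the subject of the clause embedded under 'claim'. The gap is right after 'claim'.

It was unclear who Felix may claim ___ may stash the sample in the safe.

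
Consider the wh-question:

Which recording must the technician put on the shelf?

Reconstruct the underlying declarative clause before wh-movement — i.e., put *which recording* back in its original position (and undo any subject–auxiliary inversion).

The technician must put which recording on the shelf.

'which recording' functions as the direct object of 'put'. Fronting leaves a gap immediately after 'put':
Which recording must the technician put ___ on the shelf?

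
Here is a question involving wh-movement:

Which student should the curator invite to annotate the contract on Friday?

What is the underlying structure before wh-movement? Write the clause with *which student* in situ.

'which student' is the direct object of 'invite'. Wh-movement fronts it, leaving a gap right after 'invite':
Which student should the curator invite ___ to annotate the contract on Friday?

The curator should invite which student to annotate the contract on Friday.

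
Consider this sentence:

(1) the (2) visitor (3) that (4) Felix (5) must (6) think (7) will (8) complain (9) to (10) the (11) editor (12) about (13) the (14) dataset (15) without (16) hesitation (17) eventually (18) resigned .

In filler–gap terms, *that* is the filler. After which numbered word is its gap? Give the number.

'that' functions as the subject of the clause embedded under 'think'. Wh-movement fronts it, leaving a gap right after 'think':
The visitor that Felix must think ___ will complain to the editor about the dataset without hesitation eventually resigned.
'think' is word 6.

6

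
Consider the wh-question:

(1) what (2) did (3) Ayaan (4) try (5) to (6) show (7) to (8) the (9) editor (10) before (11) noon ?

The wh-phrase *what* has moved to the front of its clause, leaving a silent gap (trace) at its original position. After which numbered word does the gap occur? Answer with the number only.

Underlying clause: Ayaan did try to show what to the editor before noon.
The filler 'what' is interpreted as the direct object of 'show'. Wh-movement fronts it, leaving a gap right after 'show':
What did Ayaan try to show ___ to the editor before noon?
'show' is word 6.

6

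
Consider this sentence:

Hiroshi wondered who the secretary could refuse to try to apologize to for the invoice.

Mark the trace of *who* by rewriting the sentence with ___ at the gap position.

Before movement: The secretary could refuse to try to apologize to who for the invoice.
'who' functions as the object of the preposition 'to'. The gap is right after 'to'.

Hiroshi wondered who the secretary could refuse to try to apologize to ___ for the invoice.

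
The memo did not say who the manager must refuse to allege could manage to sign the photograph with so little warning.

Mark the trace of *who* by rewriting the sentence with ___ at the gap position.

Underlying clause: The manager must refuse to allege who could manage to sign the photograph with so little warning.
The filler 'who' is interpreted as the subject of the clause embedded under 'allege'. The gap is right after 'allege'.

The memo did not say who the manager must refuse to allege ___ could manage to sign the photograph with so little warning.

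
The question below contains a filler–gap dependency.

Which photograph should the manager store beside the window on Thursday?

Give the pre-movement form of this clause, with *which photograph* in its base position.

'which photograph' is the direct object of 'store'. Fronting leaves a gap immediately after 'store':
Which photograph should the manager store ___ beside the window on Thursday?

The manager should store which photograph beside the window on Thursday.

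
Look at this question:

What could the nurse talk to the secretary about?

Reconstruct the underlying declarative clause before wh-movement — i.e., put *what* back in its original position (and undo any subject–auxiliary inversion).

The nurse could talk to the secretary about what.

'what' is the object of the preposition 'about'. It moves to the left edge, and the trace sits right after 'about':
What could the nurse talk to the secretary about ___?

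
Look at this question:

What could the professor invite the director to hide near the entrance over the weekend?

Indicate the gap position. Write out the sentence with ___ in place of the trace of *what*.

What could the professor invite the director to hide ___ near the entrance over the weekend?

Underlying clause: The professor could invite the director to hide what near the entrance over the weekend.
The filler 'what' is interpreted as the direct object of 'hide'. The gap is right after 'hide'.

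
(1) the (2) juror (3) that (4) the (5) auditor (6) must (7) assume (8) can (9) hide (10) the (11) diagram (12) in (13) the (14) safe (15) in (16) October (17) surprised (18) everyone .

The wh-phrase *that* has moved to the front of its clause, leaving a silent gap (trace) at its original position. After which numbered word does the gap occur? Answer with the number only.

'that' is the subject of the clause embedded under 'assume'. It moves to the left edge, and the trace sits right after 'assume':
The juror that the auditor must assume ___ can hide the diagram in the safe in October surprised everyone.
'assume' is word 7.

7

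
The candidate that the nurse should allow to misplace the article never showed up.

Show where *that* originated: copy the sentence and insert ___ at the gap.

'that' is the direct object of 'allow'. The gap is right after 'allow'.

The candidate that the nurse should allow ___ to misplace the article never showed up.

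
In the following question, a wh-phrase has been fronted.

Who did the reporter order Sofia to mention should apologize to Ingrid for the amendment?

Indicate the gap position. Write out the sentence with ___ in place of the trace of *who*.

Underlying clause: The reporter did order Sofia to mention who should apologize to Ingrid for the amendment.
'who' is the subject of the clause embedded under 'mention'. The gap is right after 'mention'.

Who did the reporter order Sofia to mention ___ should apologize to Ingrid for the amendment?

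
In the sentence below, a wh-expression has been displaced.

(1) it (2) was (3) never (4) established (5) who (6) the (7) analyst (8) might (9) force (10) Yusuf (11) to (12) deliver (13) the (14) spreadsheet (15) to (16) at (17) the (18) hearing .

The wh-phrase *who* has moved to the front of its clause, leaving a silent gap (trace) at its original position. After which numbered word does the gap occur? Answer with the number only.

In situ: The analyst might force Yusuf to deliver the spreadsheet to who at the hearing.
The filler 'who' is interpreted as the object of the preposition 'to' (recipient of 'deliver'). Fronting leaves a gap immediately after 'to':
It was never established who the analyst might force Yusuf to deliver the spreadsheet to ___ at the hearing.
'to' is word 15.

15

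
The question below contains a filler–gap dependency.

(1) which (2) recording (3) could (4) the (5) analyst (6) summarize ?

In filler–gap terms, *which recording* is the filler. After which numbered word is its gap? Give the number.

In situ: The analyst could summarize which recording.
'which recording' is the direct object of 'summarize'. Wh-movement fronts it, leaving a gap right after 'summarize':
Which recording could the analyst summarize ___?
'summarize' is word 6.

6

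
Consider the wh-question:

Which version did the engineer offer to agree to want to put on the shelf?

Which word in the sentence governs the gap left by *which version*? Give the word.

put

In situ: The engineer did offer to agree to want to put which version on the shelf.
'which version' functions as the direct object of 'put'. It moves to the left edge, and the trace sits right after 'put':
Which version did the engineer offer to agree to want to put ___ on the shelf?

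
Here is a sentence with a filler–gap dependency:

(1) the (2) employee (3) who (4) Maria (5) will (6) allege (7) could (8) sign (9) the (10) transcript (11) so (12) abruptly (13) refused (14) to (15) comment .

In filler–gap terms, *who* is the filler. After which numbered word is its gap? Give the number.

'who' is the subject of the clause embedded under 'allege'. Fronting leaves a gap immediately after 'allege':
The employee who Maria will allege ___ could sign the transcript so abruptly refused to comment.
'allege' is word 6.

6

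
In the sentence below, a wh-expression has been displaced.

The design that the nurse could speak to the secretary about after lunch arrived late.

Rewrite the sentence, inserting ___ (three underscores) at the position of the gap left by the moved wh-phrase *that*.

The design that the nurse could speak to the secretary about ___ after lunch arrived late.

'that' functions as the object of the preposition 'about'. The gap is right after 'about'.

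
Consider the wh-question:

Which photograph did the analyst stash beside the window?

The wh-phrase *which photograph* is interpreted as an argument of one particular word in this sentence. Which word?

stash

Underlying clause: The analyst did stash which photograph beside the window.
'which photograph' functions as the direct object of 'stash'. Wh-movement fronts it, leaving a gap right after 'stash':
Which photograph did the analyst stash ___ beside the window?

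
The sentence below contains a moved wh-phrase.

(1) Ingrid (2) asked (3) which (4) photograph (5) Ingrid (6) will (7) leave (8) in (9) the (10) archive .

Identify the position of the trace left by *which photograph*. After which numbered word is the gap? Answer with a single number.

Underlying clause: Ingrid will leave which photograph in the archive.
'which photograph' is the direct object of 'leave'. Wh-movement fronts it, leaving a gap right after 'leave':
Ingrid asked which photograph Ingrid will leave ___ in the archive.
'leave' is word 7.

7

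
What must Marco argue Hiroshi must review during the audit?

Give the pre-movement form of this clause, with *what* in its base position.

Marco must argue Hiroshi must review what during the audit.

'what' is the direct object of 'review'. Fronting leaves a gap immediately after 'review':
What must Marco argue Hiroshi must review ___ during the audit?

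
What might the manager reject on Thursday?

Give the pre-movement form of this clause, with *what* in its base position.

The manager might reject what on Thursday.

The filler 'what' is interpreted as the direct object of 'reject'. Fronting leaves a gap immediately after 'reject':
What might the manager reject ___ on Thursday?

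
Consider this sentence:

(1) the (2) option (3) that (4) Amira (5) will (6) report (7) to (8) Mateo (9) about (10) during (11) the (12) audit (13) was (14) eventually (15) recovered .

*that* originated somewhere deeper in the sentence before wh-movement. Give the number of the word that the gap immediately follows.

'that' functions as the object of the preposition 'about'. Wh-movement fronts it, leaving a gap right after 'about':
The option that Amira will report to Mateo about ___ during the audit was eventually recovered.
'about' is word 9.

9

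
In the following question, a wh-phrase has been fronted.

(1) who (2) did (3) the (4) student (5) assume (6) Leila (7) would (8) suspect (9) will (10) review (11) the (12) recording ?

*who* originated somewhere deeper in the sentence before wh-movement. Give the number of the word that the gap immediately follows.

8

Underlying clause: The student did assume Leila would suspect who will review the recording.
The filler 'who' is interpreted as the subject of the clause embedded under 'suspect'. Fronting leaves a gap immediately after 'suspect':
Who did the student assume Leila would suspect ___ will review the recording?
'suspect' is word 8.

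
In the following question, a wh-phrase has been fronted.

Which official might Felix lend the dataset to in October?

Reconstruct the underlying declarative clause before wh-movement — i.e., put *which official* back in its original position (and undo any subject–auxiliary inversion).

'which official' functions as the object of the preposition 'to' (recipient of 'lend'). It moves to the left edge, and the trace sits right after 'to':
Which official might Felix lend the dataset to ___ in October?

Felix might lend the dataset to which official in October.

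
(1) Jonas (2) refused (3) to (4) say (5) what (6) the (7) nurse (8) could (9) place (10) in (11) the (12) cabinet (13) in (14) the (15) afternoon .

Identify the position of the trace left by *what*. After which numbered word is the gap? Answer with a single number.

9

In situ: The nurse could place what in the cabinet in the afternoon.
'what' is the direct object of 'place'. Wh-movement fronts it, leaving a gap right after 'place':
Jonas refused to say what the nurse could place ___ in the cabinet in the afternoon.
'place' is word 9.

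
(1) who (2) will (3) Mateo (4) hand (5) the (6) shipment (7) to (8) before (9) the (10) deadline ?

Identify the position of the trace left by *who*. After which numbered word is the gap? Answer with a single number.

7

Underlying clause: Mateo will hand the shipment to who before the deadline.
'who' is the object of the preposition 'to' (recipient of 'hand'). It moves to the left edge, and the trace sits right after 'to':
Who will Mateo hand the shipment to ___ before the deadline?
'to' is word 7.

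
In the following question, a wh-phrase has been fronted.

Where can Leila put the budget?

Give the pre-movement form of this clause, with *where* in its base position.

The filler 'where' is interpreted as the locative complement of 'put'. Fronting leaves a gap immediately after 'budget':
Where can Leila put the budget ___?

Leila can put the budget where.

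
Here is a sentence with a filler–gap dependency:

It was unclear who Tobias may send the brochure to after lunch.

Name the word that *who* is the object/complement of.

In situ: Tobias may send the brochure to who after lunch.
'who' is the object of the preposition 'to' (recipient of 'send'). It moves to the left edge, and the trace sits right after 'to':
It was unclear who Tobias may send the brochure to ___ after lunch.

to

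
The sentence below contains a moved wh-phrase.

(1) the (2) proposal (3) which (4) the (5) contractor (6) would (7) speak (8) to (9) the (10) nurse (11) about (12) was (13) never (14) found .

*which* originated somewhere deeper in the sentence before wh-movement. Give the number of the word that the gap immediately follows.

'which' functions as the object of the preposition 'about'. It moves to the left edge, and the trace sits right after 'about':
The proposal which the contractor would speak to the nurse about ___ was never found.
'about' is word 11.

11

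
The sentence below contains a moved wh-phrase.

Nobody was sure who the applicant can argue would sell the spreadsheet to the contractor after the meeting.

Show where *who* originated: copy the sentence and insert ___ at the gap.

Nobody was sure who the applicant can argue ___ would sell the spreadsheet to the contractor after the meeting.

Underlying clause: The applicant can argue who would sell the spreadsheet to the contractor after the meeting.
'who' is the subject of the clause embedded under 'argue'. The gap is right after 'argue'.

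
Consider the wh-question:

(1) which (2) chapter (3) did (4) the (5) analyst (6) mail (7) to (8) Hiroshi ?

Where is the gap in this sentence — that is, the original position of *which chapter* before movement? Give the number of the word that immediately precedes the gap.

6

Pre-movement form: The analyst did mail which chapter to Hiroshi.
The filler 'which chapter' is interpreted as the direct object of 'mail'. Wh-movement fronts it, leaving a gap right after 'mail':
Which chapter did the analyst mail ___ to Hiroshi?
'mail' is word 6.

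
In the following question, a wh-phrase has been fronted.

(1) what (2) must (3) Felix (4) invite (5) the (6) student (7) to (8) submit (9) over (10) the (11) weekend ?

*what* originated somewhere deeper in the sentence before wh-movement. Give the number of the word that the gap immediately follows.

Before movement: Felix must invite the student to submit what over the weekend.
'what' is the direct object of 'submit'. Fronting leaves a gap immediately after 'submit':
What must Felix invite the student to submit ___ over the weekend?
'submit' is word 8.

8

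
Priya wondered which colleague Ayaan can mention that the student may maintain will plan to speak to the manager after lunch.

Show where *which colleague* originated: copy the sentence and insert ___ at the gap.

Priya wondered which colleague Ayaan can mention that the student may maintain ___ will plan to speak to the manager after lunch.

Underlying clause: Ayaan can mention that the student may maintain which colleague will plan to speak to the manager after lunch.
'which colleague' is the subject of the clause embedded under 'maintain'. The gap is right after 'maintain'.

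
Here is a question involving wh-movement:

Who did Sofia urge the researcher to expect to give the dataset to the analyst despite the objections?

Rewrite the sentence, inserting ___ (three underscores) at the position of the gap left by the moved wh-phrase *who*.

Pre-movement form: Sofia did urge the researcher to expect who to give the dataset to the analyst despite the objections.
The filler 'who' is interpreted as the direct object of 'expect'. The gap is right after 'expect'.

Who did Sofia urge the researcher to expect ___ to give the dataset to the analyst despite the objections?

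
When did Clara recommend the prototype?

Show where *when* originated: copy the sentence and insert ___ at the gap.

Before movement: Clara did recommend the prototype when.
'when' is the temporal adjunct. The gap is right after 'prototype'.

When did Clara recommend the prototype ___?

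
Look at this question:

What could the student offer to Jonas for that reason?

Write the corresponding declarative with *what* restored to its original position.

'what' functions as the direct object of 'offer'. It moves to the left edge, and the trace sits right after 'offer':
What could the student offer ___ to Jonas for that reason?

The student could offer what to Jonas for that reason.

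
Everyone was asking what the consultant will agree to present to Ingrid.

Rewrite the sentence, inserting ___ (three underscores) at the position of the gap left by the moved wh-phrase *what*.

Everyone was asking what the consultant will agree to present ___ to Ingrid.

In situ: The consultant will agree to present what to Ingrid.
'what' functions as the direct object of 'present'. The gap is right after 'present'.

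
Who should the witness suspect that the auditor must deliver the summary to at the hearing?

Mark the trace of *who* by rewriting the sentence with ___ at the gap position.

Who should the witness suspect that the auditor must deliver the summary to ___ at the hearing?

Pre-movement form: The witness should suspect that the auditor must deliver the summary to who at the hearing.
The filler 'who' is interpreted as the object of the preposition 'to' (recipient of 'deliver'). The gap is right after 'to'.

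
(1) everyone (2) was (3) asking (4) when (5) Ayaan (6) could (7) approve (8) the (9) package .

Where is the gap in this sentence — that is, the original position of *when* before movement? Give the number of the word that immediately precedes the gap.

Underlying clause: Ayaan could approve the package when.
The filler 'when' is interpreted as the temporal adjunct. Wh-movement fronts it, leaving a gap right after 'package':
Everyone was asking when Ayaan could approve the package ___.
'package' is word 9.

9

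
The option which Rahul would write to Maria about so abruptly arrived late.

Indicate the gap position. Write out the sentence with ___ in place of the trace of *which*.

The option which Rahul would write to Maria about ___ so abruptly arrived late.

'which' functions as the object of the preposition 'about'. The gap is right after 'about'.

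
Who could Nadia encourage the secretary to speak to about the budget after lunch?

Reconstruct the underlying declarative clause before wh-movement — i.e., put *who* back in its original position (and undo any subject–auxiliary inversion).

Nadia could encourage the secretary to speak to who about the budget after lunch.

The filler 'who' is interpreted as the object of the preposition 'to'. It moves to the left edge, and the trace sits right after 'to':
Who could Nadia encourage the secretary to speak to ___ about the budget after lunch?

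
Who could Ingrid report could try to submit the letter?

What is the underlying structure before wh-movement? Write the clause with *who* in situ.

Ingrid could report who could try to submit the letter.

'who' is the subject of the clause embedded under 'report'. Wh-movement fronts it, leaving a gap right after 'report':
Who could Ingrid report ___ could try to submit the letter?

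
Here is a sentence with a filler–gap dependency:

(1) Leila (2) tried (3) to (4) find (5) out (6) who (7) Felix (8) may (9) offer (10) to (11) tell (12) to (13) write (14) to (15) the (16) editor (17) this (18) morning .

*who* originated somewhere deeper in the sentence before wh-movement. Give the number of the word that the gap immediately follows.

Pre-movement form: Felix may offer to tell who to write to the editor this morning.
'who' functions as the direct object of 'tell'. Wh-movement fronts it, leaving a gap right after 'tell':
Leila tried to find out who Felix may offer to tell ___ to write to the editor this morning.
'tell' is word 11.

11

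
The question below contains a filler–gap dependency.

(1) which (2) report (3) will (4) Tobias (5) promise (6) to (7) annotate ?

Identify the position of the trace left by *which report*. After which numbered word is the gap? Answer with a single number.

Before movement: Tobias will promise to annotate which report.
'which report' functions as the direct object of 'annotate'. It moves to the left edge, and the trace sits right after 'annotate':
Which report will Tobias promise to annotate ___?
'annotate' is word 7.

7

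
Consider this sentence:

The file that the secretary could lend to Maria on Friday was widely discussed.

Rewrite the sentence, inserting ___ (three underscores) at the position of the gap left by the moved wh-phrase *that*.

'that' is the direct object of 'lend'. The gap is right after 'lend'.

The file that the secretary could lend ___ to Maria on Friday was widely discussed.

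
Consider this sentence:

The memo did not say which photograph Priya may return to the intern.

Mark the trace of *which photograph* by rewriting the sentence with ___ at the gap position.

The memo did not say which photograph Priya may return ___ to the intern.

In situ: Priya may return which photograph to the intern.
The filler 'which photograph' is interpreted as the direct object of 'return'. The gap is right after 'return'.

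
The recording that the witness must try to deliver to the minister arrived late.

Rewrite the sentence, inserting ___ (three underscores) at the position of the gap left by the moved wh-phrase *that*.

'that' functions as the direct object of 'deliver'. The gap is right after 'deliver'.

The recording that the witness must try to deliver ___ to the minister arrived late.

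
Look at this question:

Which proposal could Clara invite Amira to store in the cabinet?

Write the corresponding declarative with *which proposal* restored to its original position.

'which proposal' functions as the direct object of 'store'. Wh-movement fronts it, leaving a gap right after 'store':
Which proposal could Clara invite Amira to store ___ in the cabinet?

Clara could invite Amira to store which proposal in the cabinet.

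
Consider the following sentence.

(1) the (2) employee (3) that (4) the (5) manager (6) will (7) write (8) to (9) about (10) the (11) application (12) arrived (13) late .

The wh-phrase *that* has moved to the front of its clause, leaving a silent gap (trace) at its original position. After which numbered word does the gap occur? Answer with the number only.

The filler 'that' is interpreted as the object of the preposition 'to'. Wh-movement fronts it, leaving a gap right after 'to':
The employee that the manager will write to ___ about the application arrived late.
'to' is word 8.

8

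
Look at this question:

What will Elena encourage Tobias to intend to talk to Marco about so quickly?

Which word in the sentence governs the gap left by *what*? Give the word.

Pre-movement form: Elena will encourage Tobias to intend to talk to Marco about what so quickly.
'what' is the object of the preposition 'about'. It moves to the left edge, and the trace sits right after 'about':
What will Elena encourage Tobias to intend to talk to Marco about ___ so quickly?

about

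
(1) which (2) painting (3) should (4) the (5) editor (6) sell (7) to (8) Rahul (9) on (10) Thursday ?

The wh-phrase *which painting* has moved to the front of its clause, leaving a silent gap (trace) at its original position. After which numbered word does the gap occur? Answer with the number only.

6

Pre-movement form: The editor should sell which painting to Rahul on Thursday.
'which painting' is the direct object of 'sell'. It moves to the left edge, and the trace sits right after 'sell':
Which painting should the editor sell ___ to Rahul on Thursday?
'sell' is word 6.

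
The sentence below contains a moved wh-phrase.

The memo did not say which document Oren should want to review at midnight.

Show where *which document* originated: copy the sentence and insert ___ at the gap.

The memo did not say which document Oren should want to review ___ at midnight.

Underlying clause: Oren should want to review which document at midnight.
'which document' is the direct object of 'review'. The gap is right after 'review'.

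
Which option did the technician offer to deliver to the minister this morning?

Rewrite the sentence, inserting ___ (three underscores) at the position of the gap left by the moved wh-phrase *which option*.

Which option did the technician offer to deliver ___ to the minister this morning?

Underlying clause: The technician did offer to deliver which option to the minister this morning.
'which option' is the direct object of 'deliver'. The gap is right after 'deliver'.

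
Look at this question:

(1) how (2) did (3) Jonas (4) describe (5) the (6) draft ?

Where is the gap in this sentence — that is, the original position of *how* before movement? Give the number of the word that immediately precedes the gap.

6

In situ: Jonas did describe the draft how.
'how' is the manner adjunct. Fronting leaves a gap immediately after 'draft':
How did Jonas describe the draft ___?
'draft' is word 6.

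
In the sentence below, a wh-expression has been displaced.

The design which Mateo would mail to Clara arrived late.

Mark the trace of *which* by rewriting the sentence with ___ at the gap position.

'which' is the direct object of 'mail'. The gap is right after 'mail'.

The design which Mateo would mail ___ to Clara arrived late.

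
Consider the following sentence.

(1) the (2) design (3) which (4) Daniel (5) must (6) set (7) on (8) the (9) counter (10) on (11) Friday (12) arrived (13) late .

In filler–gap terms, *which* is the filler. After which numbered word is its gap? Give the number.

6

'which' functions as the direct object of 'set'. Fronting leaves a gap immediately after 'set':
The design which Daniel must set ___ on the counter on Friday arrived late.
'set' is word 6.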